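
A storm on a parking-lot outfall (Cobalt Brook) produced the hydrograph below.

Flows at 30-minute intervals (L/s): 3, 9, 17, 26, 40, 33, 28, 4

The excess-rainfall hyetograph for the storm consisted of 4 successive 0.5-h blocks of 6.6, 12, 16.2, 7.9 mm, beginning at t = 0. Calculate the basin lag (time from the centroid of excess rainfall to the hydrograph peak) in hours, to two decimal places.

t_L ≈ 0.95 h

Centroid of excess rainfall: t_c = Σ P_i·t̄_i / ΣP_i = 1.0474 h (block centres at 0.25, 0.75, 1.25, 1.75 h).
Hydrograph peak occurs at t = 2 h, so basin lag t_L = 2 − 1.0474 = 0.95 h.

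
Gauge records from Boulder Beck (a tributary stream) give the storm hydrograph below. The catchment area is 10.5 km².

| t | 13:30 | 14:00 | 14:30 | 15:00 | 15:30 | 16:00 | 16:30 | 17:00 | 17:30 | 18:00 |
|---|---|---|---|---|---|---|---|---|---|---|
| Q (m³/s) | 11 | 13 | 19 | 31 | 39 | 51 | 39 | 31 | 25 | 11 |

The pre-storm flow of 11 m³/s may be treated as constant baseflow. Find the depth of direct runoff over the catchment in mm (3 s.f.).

d ≈ 27.4 mm

Direct runoff: 0.0, 2.0, 8.0, 20.0, 28.0, 40.0, 28.0, 20.0, 14.0, 0.0 m³/s; ΣQ_DR = 160.0 m³/s.
V = ΣQ_DR · Δt = 160.0 × 1800 s = 2.880 × 10^5 m³.
Over A = 10.5 km², depth = V / A = 27.4 mm.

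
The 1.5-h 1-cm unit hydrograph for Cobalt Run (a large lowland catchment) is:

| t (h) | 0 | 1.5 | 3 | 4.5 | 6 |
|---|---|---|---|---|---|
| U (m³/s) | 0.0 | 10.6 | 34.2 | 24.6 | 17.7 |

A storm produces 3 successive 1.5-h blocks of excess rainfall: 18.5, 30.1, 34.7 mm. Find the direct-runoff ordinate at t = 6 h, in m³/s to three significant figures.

Q ≈ 225 m³/s

By discrete convolution, Q_j = Σ (P_i / 10 mm) · U_{j−i}.
At t = 6 h (j=4): Q = (18.5/10)·17.7 + (30.1/10)·24.6 + (34.7/10)·34.2 = 225 m³/s.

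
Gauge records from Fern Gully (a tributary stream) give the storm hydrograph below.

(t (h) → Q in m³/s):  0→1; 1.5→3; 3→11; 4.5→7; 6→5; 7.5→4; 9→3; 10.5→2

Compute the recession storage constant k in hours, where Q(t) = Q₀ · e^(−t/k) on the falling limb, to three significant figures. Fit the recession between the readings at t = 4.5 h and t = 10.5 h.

k ≈ 4.79 h

On the falling limb, Q drops from 7 to 2 m³/s between t = 4.5 h and t = 10.5 h (Δt = 6 h).
k = −Δt / ln(Q₂/Q₁) = −6 / ln(2/7) = 4.79 h.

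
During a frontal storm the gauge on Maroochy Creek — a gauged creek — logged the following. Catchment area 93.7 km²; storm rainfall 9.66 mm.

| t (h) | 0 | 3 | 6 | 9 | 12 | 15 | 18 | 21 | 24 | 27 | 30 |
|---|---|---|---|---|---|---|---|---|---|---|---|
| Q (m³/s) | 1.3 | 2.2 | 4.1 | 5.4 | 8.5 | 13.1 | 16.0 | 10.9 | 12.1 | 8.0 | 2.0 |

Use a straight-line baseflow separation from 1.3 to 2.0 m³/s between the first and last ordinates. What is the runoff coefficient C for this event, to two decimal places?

ΣQ_DR = 65.45 m³/s; V = ΣQ_DR·Δt = 7.069 × 10^5 m³.
Runoff depth d = V / A = 7.544 mm.
C = d / P = 7.544 / 9.66 = 0.78.

C ≈ 0.78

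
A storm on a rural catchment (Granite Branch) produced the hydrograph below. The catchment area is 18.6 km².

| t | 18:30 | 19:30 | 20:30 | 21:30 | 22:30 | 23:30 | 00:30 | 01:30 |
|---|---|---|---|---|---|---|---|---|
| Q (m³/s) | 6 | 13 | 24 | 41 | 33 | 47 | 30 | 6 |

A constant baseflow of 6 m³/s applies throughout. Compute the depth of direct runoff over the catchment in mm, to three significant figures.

Direct runoff: 0.0, 7.0, 18.0, 35.0, 27.0, 41.0, 24.0, 0.0 m³/s; ΣQ_DR = 152.0 m³/s.
V = ΣQ_DR · Δt = 152.0 × 3600 s = 5.472 × 10^5 m³.
Over A = 18.6 km², depth = V / A = 29.4 mm.

d ≈ 29.4 mm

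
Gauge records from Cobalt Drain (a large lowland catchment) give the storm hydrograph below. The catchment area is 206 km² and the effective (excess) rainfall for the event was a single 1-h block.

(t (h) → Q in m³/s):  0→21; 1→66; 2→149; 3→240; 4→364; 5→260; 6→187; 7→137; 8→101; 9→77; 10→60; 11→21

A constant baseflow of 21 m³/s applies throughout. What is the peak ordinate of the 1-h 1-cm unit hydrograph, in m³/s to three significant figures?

U_p ≈ 137 m³/s

Direct runoff: 0.0, 45.0, 128.0, 219.0, 343.0, 239.0, 166.0, 116.0, 80.0, 56.0, 39.0, 0.0 m³/s; ΣQ_DR = 1431 m³/s, peak = 343.0 m³/s.
Runoff depth d = ΣQ_DR·Δt / A = 1431 × 3600 / (206 km²) = 25.01 mm.
The 1-cm UH is the DRH scaled by (10 mm)/d, so U_p = 343.0 × 10/25.01 = 137 m³/s.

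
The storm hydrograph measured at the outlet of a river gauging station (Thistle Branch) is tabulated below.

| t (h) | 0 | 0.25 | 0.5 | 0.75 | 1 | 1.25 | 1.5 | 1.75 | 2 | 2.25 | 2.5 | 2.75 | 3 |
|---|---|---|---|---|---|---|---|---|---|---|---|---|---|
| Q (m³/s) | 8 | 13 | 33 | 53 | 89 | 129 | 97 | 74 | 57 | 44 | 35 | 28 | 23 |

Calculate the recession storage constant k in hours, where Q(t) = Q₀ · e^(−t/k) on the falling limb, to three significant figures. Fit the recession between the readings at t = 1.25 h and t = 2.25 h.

k ≈ 0.930 h

On the falling limb, Q drops from 129 to 44 m³/s between t = 1.25 h and t = 2.25 h (Δt = 1 h).
k = −Δt / ln(Q₂/Q₁) = −1 / ln(44/129) = 0.930 h.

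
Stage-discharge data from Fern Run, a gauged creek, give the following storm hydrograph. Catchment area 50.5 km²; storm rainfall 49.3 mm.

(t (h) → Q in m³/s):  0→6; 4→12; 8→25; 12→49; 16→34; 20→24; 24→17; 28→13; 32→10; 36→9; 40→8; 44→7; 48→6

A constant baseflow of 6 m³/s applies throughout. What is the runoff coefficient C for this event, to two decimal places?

ΣQ_DR = 142.0 m³/s; V = ΣQ_DR·Δt = 2.045 × 10^6 m³.
Runoff depth d = V / A = 40.49 mm.
C = d / P = 40.49 / 49.3 = 0.82.

C ≈ 0.82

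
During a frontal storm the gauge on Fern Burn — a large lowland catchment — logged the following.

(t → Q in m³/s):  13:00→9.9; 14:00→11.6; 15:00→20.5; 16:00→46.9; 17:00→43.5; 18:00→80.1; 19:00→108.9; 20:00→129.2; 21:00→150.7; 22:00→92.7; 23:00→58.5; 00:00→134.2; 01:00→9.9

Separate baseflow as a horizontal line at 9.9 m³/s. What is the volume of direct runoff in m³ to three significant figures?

V ≈ 2.76 × 10^6 m³

Direct-runoff ordinates (Q − Q_b): 0.0, 1.7, 10.6, 37.0, 33.6, 70.2, 99.0, 119.3, 140.8, 82.8, 48.6, 124.3, 0.0 m³/s.
ΣQ_DR = 767.9 m³/s.
With Δt = 1 h = 3600 s, V = ΣQ_DR · Δt = 767.9 × 3600 = 2.76 × 10^6 m³.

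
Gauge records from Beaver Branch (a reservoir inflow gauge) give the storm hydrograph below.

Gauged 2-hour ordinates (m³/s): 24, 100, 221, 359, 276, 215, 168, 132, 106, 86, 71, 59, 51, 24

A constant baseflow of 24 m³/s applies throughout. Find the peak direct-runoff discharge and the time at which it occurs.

Q_p = 335.0 m³/s at t = 6 h

Subtracting baseflow gives direct-runoff ordinates: 0.0, 76.0, 197.0, 335.0, 252.0, 191.0, 144.0, 108.0, 82.0, 62.0, 47.0, 35.0, 27.0, 0.0 m³/s.
The maximum is 335.0 m³/s, occurring at the reading for t = 6 h.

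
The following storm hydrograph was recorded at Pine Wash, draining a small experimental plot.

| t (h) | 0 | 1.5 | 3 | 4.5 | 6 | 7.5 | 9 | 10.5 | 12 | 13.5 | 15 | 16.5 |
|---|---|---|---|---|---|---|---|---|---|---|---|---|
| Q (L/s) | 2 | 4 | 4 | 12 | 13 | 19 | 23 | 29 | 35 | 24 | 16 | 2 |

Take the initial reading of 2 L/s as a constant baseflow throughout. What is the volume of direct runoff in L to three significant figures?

V ≈ 8.59 × 10^5 L

Direct-runoff ordinates (Q − Q_b): 0.0, 2.0, 2.0, 10.0, 11.0, 17.0, 21.0, 27.0, 33.0, 22.0, 14.0, 0.0 L/s.
ΣQ_DR = 159.0 L/s.
With Δt = 1.5 h = 5400 s, V = ΣQ_DR · Δt = 159.0 × 5400 = 8.59 × 10^5 L.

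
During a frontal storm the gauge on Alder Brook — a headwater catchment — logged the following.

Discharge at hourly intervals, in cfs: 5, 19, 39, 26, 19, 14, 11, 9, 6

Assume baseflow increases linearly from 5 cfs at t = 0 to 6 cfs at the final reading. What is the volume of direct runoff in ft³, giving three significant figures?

V ≈ 3.55 × 10^5 ft³

Direct-runoff ordinates (Q − Q_b): 0.00, 13.88, 33.75, 20.62, 13.50, 8.38, 5.25, 3.12, 0.00 cfs.
ΣQ_DR = 98.50 cfs.
With Δt = 1 h = 3600 s, V = ΣQ_DR · Δt = 98.50 × 3600 = 3.55 × 10^5 ft³.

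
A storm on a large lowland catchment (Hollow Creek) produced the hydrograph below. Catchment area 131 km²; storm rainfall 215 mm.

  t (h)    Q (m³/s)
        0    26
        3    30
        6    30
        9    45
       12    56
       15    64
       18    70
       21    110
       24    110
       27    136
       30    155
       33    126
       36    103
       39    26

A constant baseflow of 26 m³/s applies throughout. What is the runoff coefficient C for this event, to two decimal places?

ΣQ_DR = 723.0 m³/s; V = ΣQ_DR·Δt = 7.808 × 10^6 m³.
Runoff depth d = V / A = 59.61 mm.
C = d / P = 59.61 / 215 = 0.28.

C ≈ 0.28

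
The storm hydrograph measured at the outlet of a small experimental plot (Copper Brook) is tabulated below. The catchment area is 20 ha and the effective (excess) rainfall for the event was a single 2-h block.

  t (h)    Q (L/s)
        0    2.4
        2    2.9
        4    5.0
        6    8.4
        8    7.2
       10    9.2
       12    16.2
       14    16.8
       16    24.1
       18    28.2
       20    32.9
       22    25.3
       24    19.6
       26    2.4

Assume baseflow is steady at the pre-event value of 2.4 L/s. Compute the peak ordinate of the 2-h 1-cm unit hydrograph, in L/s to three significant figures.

Direct runoff: 0.0, 0.5, 2.6, 6.0, 4.8, 6.8, 13.8, 14.4, 21.7, 25.8, 30.5, 22.9, 17.2, 0.0 L/s; ΣQ_DR = 167.0 L/s, peak = 30.5 L/s.
Runoff depth d = ΣQ_DR·Δt / A = 167.0 × 7200 / (20 ha) = 6.012 mm.
The 1-cm UH is the DRH scaled by (10 mm)/d, so U_p = 30.5 × 10/6.012 = 50.7 L/s.

U_p ≈ 50.7 L/s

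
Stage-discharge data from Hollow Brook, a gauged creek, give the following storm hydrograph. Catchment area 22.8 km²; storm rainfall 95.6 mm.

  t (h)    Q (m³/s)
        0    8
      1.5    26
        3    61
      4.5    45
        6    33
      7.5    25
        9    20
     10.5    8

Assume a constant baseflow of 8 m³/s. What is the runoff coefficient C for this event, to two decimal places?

ΣQ_DR = 162.0 m³/s; V = ΣQ_DR·Δt = 8.748 × 10^5 m³.
Runoff depth d = V / A = 38.37 mm.
C = d / P = 38.37 / 95.6 = 0.40.

C ≈ 0.40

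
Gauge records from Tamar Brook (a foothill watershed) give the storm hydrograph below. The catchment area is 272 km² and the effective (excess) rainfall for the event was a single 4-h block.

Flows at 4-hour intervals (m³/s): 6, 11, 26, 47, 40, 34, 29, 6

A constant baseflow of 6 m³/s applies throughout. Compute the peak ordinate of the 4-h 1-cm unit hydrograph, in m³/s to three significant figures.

U_p ≈ 51.3 m³/s

Direct runoff: 0.0, 5.0, 20.0, 41.0, 34.0, 28.0, 23.0, 0.0 m³/s; ΣQ_DR = 151.0 m³/s, peak = 41.0 m³/s.
Runoff depth d = ΣQ_DR·Δt / A = 151.0 × 14400 / (272 km²) = 7.994 mm.
The 1-cm UH is the DRH scaled by (10 mm)/d, so U_p = 41.0 × 10/7.994 = 51.3 m³/s.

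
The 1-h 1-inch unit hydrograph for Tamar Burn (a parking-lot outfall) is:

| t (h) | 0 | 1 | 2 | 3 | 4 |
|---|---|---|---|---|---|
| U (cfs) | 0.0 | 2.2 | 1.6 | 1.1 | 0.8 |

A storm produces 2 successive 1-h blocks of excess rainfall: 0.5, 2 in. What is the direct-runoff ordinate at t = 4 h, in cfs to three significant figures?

By discrete convolution, Q_j = Σ (P_i / 1 in) · U_{j−i}.
At t = 4 h (j=4): Q = (0.5/1)·0.8 + (2/1)·1.1 = 2.60 cfs.

Q ≈ 2.60 cfs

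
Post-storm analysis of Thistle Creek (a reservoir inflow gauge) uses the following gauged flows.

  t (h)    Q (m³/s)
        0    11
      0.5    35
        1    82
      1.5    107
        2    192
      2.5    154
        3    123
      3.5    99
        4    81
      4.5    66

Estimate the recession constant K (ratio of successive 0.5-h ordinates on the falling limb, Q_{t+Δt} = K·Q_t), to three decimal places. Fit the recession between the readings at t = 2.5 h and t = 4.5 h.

K ≈ 0.809

Using the recession-limb readings at t = 2.5 h and t = 4.5 h: Q falls from 154 to 66 m³/s over 4 intervals.
K = (Q₂/Q₁)^(1/4) = (66/154)^(1/4) = 0.809.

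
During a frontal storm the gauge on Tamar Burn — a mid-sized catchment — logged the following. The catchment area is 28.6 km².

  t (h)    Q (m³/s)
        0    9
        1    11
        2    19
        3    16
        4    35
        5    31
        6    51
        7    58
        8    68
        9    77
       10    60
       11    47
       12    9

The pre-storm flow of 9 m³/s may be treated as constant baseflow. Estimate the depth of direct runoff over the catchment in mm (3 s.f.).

Direct runoff: 0.0, 2.0, 10.0, 7.0, 26.0, 22.0, 42.0, 49.0, 59.0, 68.0, 51.0, 38.0, 0.0 m³/s; ΣQ_DR = 374.0 m³/s.
V = ΣQ_DR · Δt = 374.0 × 3600 s = 1.346 × 10^6 m³.
Over A = 28.6 km², depth = V / A = 47.1 mm.

d ≈ 47.1 mm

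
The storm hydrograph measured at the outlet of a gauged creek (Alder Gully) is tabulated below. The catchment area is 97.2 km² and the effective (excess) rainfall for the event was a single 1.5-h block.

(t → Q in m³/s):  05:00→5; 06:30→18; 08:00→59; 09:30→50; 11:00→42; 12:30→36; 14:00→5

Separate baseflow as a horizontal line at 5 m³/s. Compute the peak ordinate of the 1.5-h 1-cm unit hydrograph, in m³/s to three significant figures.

U_p ≈ 54.0 m³/s

Direct runoff: 0.0, 13.0, 54.0, 45.0, 37.0, 31.0, 0.0 m³/s; ΣQ_DR = 180.0 m³/s, peak = 54.0 m³/s.
Runoff depth d = ΣQ_DR·Δt / A = 180.0 × 5400 / (97.2 km²) = 10.00 mm.
The 1-cm UH is the DRH scaled by (10 mm)/d, so U_p = 54.0 × 10/10.00 = 54.0 m³/s.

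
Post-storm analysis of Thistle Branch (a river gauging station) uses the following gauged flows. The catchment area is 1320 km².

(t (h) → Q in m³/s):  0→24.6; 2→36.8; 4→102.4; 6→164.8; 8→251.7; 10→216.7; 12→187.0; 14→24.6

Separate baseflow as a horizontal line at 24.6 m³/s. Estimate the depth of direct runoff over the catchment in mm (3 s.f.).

Direct runoff: 0.0, 12.2, 77.8, 140.2, 227.1, 192.1, 162.4, 0.0 m³/s; ΣQ_DR = 811.8 m³/s.
V = ΣQ_DR · Δt = 811.8 × 7200 s = 5.845 × 10^6 m³.
Over A = 1320 km², depth = V / A = 4.43 mm.

d ≈ 4.43 mm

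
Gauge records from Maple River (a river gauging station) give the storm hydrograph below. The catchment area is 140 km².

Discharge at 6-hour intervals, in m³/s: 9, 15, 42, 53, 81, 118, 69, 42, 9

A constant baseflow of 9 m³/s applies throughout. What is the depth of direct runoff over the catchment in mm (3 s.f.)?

d ≈ 55.1 mm

Direct runoff: 0.0, 6.0, 33.0, 44.0, 72.0, 109.0, 60.0, 33.0, 0.0 m³/s; ΣQ_DR = 357.0 m³/s.
V = ΣQ_DR · Δt = 357.0 × 21600 s = 7.711 × 10^6 m³.
Over A = 140 km², depth = V / A = 55.1 mm.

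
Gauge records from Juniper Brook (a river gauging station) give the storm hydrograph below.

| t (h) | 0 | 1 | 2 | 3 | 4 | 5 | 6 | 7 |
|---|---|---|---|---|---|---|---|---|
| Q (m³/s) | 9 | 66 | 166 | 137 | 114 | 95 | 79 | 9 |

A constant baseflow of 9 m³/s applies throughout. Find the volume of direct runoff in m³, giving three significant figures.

Direct-runoff ordinates (Q − Q_b): 0.0, 57.0, 157.0, 128.0, 105.0, 86.0, 70.0, 0.0 m³/s.
ΣQ_DR = 603.0 m³/s.
With Δt = 1 h = 3600 s, V = ΣQ_DR · Δt = 603.0 × 3600 = 2.17 × 10^6 m³.

V ≈ 2.17 × 10^6 m³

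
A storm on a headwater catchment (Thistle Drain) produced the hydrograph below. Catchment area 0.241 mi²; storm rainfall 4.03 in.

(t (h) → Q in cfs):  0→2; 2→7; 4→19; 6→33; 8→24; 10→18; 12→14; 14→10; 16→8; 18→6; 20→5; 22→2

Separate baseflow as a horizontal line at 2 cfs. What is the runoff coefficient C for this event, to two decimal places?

C ≈ 0.40

ΣQ_DR = 124.0 cfs; V = ΣQ_DR·Δt = 8.928 × 10^5 ft³.
Runoff depth d = V / A = 1.595 in.
C = d / P = 1.595 / 4.03 = 0.40.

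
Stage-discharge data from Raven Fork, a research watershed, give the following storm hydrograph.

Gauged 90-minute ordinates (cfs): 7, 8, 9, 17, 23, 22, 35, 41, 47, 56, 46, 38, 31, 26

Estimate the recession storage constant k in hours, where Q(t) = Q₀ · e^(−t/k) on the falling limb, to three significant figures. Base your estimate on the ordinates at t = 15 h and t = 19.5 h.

On the falling limb, Q drops from 46 to 26 cfs between t = 15 h and t = 19.5 h (Δt = 4.5 h).
k = −Δt / ln(Q₂/Q₁) = −4.5 / ln(26/46) = 7.89 h.

k ≈ 7.89 h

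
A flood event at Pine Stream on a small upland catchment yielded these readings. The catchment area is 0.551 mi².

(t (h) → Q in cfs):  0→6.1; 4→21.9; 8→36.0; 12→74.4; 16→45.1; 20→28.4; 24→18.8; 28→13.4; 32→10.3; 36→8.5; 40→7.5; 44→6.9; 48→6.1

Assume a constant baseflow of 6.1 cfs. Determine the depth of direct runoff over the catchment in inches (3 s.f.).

Direct runoff: 0.0, 15.8, 29.9, 68.3, 39.0, 22.3, 12.7, 7.3, 4.2, 2.4, 1.4, 0.8, 0.0 cfs; ΣQ_DR = 204.1 cfs.
V = ΣQ_DR · Δt = 204.1 × 14400 s = 2.939 × 10^6 ft³.
Over A = 0.551 mi², depth = V / A = 2.30 in.

d ≈ 2.30 in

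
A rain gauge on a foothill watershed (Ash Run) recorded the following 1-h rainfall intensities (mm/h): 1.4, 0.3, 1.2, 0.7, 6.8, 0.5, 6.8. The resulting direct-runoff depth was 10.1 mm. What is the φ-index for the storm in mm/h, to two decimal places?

φ ≈ 1.75 mm/h

Only the 2 blocks with intensity above φ contribute runoff: 6.8, 6.8 mm/h.
Σ(I−φ)·Δt = d  ⇒  (6.8+6.8 − 2φ)·1 = 10.1
φ = (13.60 − 10.1/1) / 2 = 1.75 mm/h.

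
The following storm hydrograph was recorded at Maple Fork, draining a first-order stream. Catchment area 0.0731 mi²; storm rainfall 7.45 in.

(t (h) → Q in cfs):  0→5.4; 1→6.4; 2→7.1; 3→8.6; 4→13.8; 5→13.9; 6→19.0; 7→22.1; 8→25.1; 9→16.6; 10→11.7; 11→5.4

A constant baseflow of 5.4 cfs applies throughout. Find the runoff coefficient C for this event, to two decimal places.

C ≈ 0.26

ΣQ_DR = 90.30 cfs; V = ΣQ_DR·Δt = 3.251 × 10^5 ft³.
Runoff depth d = V / A = 1.914 in.
C = d / P = 1.914 / 7.45 = 0.26.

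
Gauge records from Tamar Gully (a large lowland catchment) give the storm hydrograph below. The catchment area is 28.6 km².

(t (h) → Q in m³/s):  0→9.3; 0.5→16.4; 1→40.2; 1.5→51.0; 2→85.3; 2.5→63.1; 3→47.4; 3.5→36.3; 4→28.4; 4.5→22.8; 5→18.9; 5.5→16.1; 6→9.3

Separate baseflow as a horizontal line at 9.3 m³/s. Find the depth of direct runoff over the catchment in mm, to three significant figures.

Direct runoff: 0.0, 7.1, 30.9, 41.7, 76.0, 53.8, 38.1, 27.0, 19.1, 13.5, 9.6, 6.8, 0.0 m³/s; ΣQ_DR = 323.6 m³/s.
V = ΣQ_DR · Δt = 323.6 × 1800 s = 5.825 × 10^5 m³.
Over A = 28.6 km², depth = V / A = 20.4 mm.

d ≈ 20.4 mm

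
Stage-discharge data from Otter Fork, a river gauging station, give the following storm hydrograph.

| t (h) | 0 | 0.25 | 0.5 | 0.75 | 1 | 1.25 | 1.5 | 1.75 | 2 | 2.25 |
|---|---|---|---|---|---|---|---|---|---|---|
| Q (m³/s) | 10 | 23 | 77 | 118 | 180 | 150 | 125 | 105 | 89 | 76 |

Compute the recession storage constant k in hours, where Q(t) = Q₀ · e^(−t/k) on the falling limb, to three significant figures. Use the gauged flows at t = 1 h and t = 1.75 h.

On the falling limb, Q drops from 180 to 105 m³/s between t = 1 h and t = 1.75 h (Δt = 0.75 h).
k = −Δt / ln(Q₂/Q₁) = −0.75 / ln(105/180) = 1.39 h.

k ≈ 1.39 h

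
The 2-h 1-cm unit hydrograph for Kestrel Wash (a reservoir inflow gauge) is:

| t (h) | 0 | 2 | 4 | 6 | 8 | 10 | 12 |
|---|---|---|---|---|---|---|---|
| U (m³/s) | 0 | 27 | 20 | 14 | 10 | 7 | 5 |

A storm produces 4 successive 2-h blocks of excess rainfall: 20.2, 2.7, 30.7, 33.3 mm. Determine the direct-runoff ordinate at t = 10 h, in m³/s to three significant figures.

Q ≈ 126 m³/s

By discrete convolution, Q_j = Σ (P_i / 10 mm) · U_{j−i}.
At t = 10 h (j=5): Q = (20.2/10)·7 + (2.7/10)·10 + (30.7/10)·14 + (33.3/10)·20 = 126 m³/s.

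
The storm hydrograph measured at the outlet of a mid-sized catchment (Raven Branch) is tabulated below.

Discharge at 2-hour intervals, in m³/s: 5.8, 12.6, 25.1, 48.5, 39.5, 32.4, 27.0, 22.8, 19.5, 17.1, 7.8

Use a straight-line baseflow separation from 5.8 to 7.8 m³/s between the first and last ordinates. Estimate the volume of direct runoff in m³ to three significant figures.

V ≈ 1.32 × 10^6 m³

Direct-runoff ordinates (Q − Q_b): 0.00, 6.60, 18.90, 42.10, 32.90, 25.60, 20.00, 15.60, 12.10, 9.50, 0.00 m³/s.
ΣQ_DR = 183.3 m³/s.
With Δt = 2 h = 7200 s, V = ΣQ_DR · Δt = 183.3 × 7200 = 1.32 × 10^6 m³.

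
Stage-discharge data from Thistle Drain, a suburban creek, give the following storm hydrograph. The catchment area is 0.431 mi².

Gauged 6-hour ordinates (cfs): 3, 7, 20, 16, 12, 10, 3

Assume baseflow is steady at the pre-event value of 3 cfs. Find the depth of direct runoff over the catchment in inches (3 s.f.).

Direct runoff: 0.0, 4.0, 17.0, 13.0, 9.0, 7.0, 0.0 cfs; ΣQ_DR = 50.00 cfs.
V = ΣQ_DR · Δt = 50.00 × 21600 s = 1.080 × 10^6 ft³.
Over A = 0.431 mi², depth = V / A = 1.08 in.

d ≈ 1.08 in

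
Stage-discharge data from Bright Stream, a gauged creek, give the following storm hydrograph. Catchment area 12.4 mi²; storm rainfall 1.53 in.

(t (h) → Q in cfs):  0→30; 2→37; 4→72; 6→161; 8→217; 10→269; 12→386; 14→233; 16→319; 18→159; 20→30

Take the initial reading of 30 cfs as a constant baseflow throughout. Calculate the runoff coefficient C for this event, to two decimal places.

C ≈ 0.26

ΣQ_DR = 1583 cfs; V = ΣQ_DR·Δt = 1.140 × 10^7 ft³.
Runoff depth d = V / A = 0.3956 in.
C = d / P = 0.3956 / 1.53 = 0.26.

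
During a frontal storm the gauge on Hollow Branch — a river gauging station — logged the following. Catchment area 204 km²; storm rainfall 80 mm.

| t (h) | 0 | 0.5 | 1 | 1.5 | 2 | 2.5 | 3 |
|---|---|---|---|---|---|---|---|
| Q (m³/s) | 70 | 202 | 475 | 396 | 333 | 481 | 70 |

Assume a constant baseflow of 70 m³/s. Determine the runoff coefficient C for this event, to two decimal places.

ΣQ_DR = 1537 m³/s; V = ΣQ_DR·Δt = 2.767 × 10^6 m³.
Runoff depth d = V / A = 13.56 mm.
C = d / P = 13.56 / 80 = 0.17.

C ≈ 0.17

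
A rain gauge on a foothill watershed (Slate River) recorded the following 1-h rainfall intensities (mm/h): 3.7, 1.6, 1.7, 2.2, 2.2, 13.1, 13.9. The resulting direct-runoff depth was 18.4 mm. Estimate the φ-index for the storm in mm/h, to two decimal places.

Only the 2 blocks with intensity above φ contribute runoff: 13.1, 13.9 mm/h.
Σ(I−φ)·Δt = d  ⇒  (13.1+13.9 − 2φ)·1 = 18.4
φ = (27.00 − 18.4/1) / 2 = 4.30 mm/h.

φ ≈ 4.30 mm/h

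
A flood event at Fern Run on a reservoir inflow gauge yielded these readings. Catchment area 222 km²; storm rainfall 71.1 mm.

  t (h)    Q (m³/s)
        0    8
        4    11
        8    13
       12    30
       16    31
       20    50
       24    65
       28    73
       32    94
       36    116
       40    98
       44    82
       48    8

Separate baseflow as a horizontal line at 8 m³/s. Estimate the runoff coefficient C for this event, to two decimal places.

C ≈ 0.52

ΣQ_DR = 575.0 m³/s; V = ΣQ_DR·Δt = 8.280 × 10^6 m³.
Runoff depth d = V / A = 37.30 mm.
C = d / P = 37.30 / 71.1 = 0.52.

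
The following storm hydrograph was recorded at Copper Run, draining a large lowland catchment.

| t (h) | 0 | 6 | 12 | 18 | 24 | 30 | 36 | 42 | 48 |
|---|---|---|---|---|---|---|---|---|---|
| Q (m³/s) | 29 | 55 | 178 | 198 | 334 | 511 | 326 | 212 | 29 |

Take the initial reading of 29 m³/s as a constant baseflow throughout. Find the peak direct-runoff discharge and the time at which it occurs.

Q_p = 482.0 m³/s at t = 30 h

Subtracting baseflow gives direct-runoff ordinates: 0.0, 26.0, 149.0, 169.0, 305.0, 482.0, 297.0, 183.0, 0.0 m³/s.
The maximum is 482.0 m³/s, occurring at the reading for t = 30 h.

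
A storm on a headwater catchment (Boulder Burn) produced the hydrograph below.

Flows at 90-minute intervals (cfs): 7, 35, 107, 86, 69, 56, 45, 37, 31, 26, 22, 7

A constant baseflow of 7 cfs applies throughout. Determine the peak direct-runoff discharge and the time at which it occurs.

Subtracting baseflow gives direct-runoff ordinates: 0.0, 28.0, 100.0, 79.0, 62.0, 49.0, 38.0, 30.0, 24.0, 19.0, 15.0, 0.0 cfs.
The maximum is 100.0 cfs, occurring at the reading for t = 3 h.

Q_p = 100.0 cfs at t = 3 h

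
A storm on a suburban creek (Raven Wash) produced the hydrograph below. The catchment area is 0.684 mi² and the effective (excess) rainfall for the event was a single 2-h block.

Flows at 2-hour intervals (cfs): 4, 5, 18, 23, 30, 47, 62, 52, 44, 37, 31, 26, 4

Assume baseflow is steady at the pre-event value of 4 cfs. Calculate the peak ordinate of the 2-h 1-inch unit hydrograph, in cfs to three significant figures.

U_p ≈ 38.7 cfs

Direct runoff: 0.0, 1.0, 14.0, 19.0, 26.0, 43.0, 58.0, 48.0, 40.0, 33.0, 27.0, 22.0, 0.0 cfs; ΣQ_DR = 331.0 cfs, peak = 58.0 cfs.
Runoff depth d = ΣQ_DR·Δt / A = 331.0 × 7200 / (0.684 mi²) = 1.500 in.
The 1-inch UH is the DRH scaled by (1 in)/d, so U_p = 58.0 × 1/1.500 = 38.7 cfs.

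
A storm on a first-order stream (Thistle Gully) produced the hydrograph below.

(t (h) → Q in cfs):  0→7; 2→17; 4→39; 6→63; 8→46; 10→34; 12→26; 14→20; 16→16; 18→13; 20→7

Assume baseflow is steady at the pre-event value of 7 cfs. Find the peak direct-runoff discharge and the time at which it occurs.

Subtracting baseflow gives direct-runoff ordinates: 0.0, 10.0, 32.0, 56.0, 39.0, 27.0, 19.0, 13.0, 9.0, 6.0, 0.0 cfs.
The maximum is 56.0 cfs, occurring at the reading for t = 6 h.

Q_p = 56.0 cfs at t = 6 h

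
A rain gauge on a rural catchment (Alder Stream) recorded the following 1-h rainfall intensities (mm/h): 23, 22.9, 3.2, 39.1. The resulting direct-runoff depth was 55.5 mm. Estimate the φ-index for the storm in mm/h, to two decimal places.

Only the 3 blocks with intensity above φ contribute runoff: 23, 22.9, 39.1 mm/h.
Σ(I−φ)·Δt = d  ⇒  (23+22.9+39.1 − 3φ)·1 = 55.5
φ = (85.00 − 55.5/1) / 3 = 9.83 mm/h.

φ ≈ 9.83 mm/h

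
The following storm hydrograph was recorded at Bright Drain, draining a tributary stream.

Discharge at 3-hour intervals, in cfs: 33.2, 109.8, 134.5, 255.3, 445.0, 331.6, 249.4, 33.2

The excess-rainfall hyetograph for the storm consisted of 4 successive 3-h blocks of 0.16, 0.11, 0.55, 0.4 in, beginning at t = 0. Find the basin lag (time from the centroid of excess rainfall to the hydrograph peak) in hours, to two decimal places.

Centroid of excess rainfall: t_c = Σ P_i·t̄_i / ΣP_i = 7.4262 h (block centres at 1.5, 4.5, 7.5, 10.5 h).
Hydrograph peak occurs at t = 12 h, so basin lag t_L = 12 − 7.4262 = 4.57 h.

t_L ≈ 4.57 h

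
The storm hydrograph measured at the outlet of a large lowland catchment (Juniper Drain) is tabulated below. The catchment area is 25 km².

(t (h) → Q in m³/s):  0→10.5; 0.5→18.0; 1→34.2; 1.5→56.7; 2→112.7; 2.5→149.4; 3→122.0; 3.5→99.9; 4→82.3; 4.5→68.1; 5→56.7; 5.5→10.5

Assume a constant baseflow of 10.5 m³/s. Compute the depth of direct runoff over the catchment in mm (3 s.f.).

d ≈ 50.0 mm

Direct runoff: 0.0, 7.5, 23.7, 46.2, 102.2, 138.9, 111.5, 89.4, 71.8, 57.6, 46.2, 0.0 m³/s; ΣQ_DR = 695.0 m³/s.
V = ΣQ_DR · Δt = 695.0 × 1800 s = 1.251 × 10^6 m³.
Over A = 25 km², depth = V / A = 50.0 mm.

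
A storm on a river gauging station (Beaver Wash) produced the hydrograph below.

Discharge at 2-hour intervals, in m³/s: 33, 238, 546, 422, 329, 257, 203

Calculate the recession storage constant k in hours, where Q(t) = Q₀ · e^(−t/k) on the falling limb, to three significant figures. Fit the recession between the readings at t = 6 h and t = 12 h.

On the falling limb, Q drops from 422 to 203 m³/s between t = 6 h and t = 12 h (Δt = 6 h).
k = −Δt / ln(Q₂/Q₁) = −6 / ln(203/422) = 8.20 h.

k ≈ 8.20 h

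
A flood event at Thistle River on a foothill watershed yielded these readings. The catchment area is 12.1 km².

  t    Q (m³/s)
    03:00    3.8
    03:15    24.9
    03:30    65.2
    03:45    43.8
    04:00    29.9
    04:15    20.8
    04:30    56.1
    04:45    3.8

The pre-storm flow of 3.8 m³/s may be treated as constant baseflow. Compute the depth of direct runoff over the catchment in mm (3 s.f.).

d ≈ 16.2 mm

Direct runoff: 0.0, 21.1, 61.4, 40.0, 26.1, 17.0, 52.3, 0.0 m³/s; ΣQ_DR = 217.9 m³/s.
V = ΣQ_DR · Δt = 217.9 × 900 s = 1.961 × 10^5 m³.
Over A = 12.1 km², depth = V / A = 16.2 mm.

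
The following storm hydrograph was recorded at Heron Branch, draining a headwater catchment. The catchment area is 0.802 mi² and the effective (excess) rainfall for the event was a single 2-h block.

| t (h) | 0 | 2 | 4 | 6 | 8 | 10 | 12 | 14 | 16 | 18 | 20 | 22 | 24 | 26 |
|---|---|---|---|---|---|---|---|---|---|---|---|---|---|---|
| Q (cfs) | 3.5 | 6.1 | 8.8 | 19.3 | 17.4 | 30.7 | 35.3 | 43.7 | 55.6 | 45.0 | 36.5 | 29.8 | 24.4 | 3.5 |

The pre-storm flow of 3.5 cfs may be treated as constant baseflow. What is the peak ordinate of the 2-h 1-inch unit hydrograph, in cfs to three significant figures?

Direct runoff: 0.0, 2.6, 5.3, 15.8, 13.9, 27.2, 31.8, 40.2, 52.1, 41.5, 33.0, 26.3, 20.9, 0.0 cfs; ΣQ_DR = 310.6 cfs, peak = 52.1 cfs.
Runoff depth d = ΣQ_DR·Δt / A = 310.6 × 7200 / (0.802 mi²) = 1.200 in.
The 1-inch UH is the DRH scaled by (1 in)/d, so U_p = 52.1 × 1/1.200 = 43.4 cfs.

U_p ≈ 43.4 cfs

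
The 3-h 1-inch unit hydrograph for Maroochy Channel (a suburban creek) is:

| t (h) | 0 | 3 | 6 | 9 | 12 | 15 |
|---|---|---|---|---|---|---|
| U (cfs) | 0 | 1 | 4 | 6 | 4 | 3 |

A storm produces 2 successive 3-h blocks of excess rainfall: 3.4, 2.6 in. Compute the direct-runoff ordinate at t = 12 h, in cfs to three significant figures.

By discrete convolution, Q_j = Σ (P_i / 1 in) · U_{j−i}.
At t = 12 h (j=4): Q = (3.4/1)·4 + (2.6/1)·6 = 29.2 cfs.

Q ≈ 29.2 cfs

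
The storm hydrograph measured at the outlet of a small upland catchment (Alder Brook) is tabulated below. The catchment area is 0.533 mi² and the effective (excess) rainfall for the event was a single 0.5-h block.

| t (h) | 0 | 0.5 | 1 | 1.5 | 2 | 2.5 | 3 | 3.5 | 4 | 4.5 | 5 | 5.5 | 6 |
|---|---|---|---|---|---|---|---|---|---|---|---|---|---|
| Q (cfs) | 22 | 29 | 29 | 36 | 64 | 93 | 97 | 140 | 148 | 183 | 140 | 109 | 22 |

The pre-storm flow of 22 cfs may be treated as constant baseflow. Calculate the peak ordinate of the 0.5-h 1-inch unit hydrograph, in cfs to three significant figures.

U_p ≈ 134 cfs

Direct runoff: 0.0, 7.0, 7.0, 14.0, 42.0, 71.0, 75.0, 118.0, 126.0, 161.0, 118.0, 87.0, 0.0 cfs; ΣQ_DR = 826.0 cfs, peak = 161.0 cfs.
Runoff depth d = ΣQ_DR·Δt / A = 826.0 × 1800 / (0.533 mi²) = 1.201 in.
The 1-inch UH is the DRH scaled by (1 in)/d, so U_p = 161.0 × 1/1.201 = 134 cfs.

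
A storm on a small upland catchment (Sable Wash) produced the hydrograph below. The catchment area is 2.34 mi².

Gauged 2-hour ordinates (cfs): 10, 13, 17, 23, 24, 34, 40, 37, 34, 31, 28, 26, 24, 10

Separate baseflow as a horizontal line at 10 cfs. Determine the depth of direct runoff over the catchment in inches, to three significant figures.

d ≈ 0.279 in

Direct runoff: 0.0, 3.0, 7.0, 13.0, 14.0, 24.0, 30.0, 27.0, 24.0, 21.0, 18.0, 16.0, 14.0, 0.0 cfs; ΣQ_DR = 211.0 cfs.
V = ΣQ_DR · Δt = 211.0 × 7200 s = 1.519 × 10^6 ft³.
Over A = 2.34 mi², depth = V / A = 0.279 in.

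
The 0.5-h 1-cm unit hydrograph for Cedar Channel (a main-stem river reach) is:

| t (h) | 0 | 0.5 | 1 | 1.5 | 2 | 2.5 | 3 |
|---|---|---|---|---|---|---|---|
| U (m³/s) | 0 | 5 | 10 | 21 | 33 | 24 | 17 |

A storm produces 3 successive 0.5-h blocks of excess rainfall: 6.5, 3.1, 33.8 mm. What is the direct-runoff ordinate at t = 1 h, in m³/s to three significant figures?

Q ≈ 8.05 m³/s

By discrete convolution, Q_j = Σ (P_i / 10 mm) · U_{j−i}.
At t = 1 h (j=2): Q = (6.5/10)·10 + (3.1/10)·5 + (33.8/10)·0 = 8.05 m³/s.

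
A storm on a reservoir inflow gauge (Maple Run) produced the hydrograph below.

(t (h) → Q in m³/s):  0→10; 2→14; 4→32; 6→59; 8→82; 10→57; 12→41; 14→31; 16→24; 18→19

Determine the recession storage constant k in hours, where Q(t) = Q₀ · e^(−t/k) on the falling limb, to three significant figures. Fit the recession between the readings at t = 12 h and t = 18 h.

k ≈ 7.80 h

On the falling limb, Q drops from 41 to 19 m³/s between t = 12 h and t = 18 h (Δt = 6 h).
k = −Δt / ln(Q₂/Q₁) = −6 / ln(19/41) = 7.80 h.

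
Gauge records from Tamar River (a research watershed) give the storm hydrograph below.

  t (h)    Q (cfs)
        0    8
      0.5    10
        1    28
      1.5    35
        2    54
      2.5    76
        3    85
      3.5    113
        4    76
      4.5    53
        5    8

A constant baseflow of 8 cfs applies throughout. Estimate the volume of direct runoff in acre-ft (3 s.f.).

V ≈ 18.9 acre-ft

Direct-runoff ordinates (Q − Q_b): 0.0, 2.0, 20.0, 27.0, 46.0, 68.0, 77.0, 105.0, 68.0, 45.0, 0.0 cfs.
ΣQ_DR = 458.0 cfs.
With Δt = 0.5 h = 1800 s, V = ΣQ_DR · Δt = 458.0 × 1800 = 8.24 × 10^5 ft³ = 18.9 acre-ft.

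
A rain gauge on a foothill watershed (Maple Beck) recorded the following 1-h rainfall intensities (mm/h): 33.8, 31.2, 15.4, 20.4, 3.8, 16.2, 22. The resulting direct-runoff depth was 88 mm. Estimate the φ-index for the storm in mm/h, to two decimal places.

Only the 6 blocks with intensity above φ contribute runoff: 33.8, 31.2, 15.4, 20.4, 16.2, 22 mm/h.
Σ(I−φ)·Δt = d  ⇒  (33.8+31.2+15.4+20.4+16.2+22 − 6φ)·1 = 88
φ = (139.0 − 88/1) / 6 = 8.50 mm/h.

φ ≈ 8.50 mm/h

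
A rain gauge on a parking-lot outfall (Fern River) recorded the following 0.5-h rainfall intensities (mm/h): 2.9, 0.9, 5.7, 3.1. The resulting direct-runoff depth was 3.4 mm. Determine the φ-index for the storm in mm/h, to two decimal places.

Only the 3 blocks with intensity above φ contribute runoff: 2.9, 5.7, 3.1 mm/h.
Σ(I−φ)·Δt = d  ⇒  (2.9+5.7+3.1 − 3φ)·0.5 = 3.4
φ = (11.70 − 3.4/0.5) / 3 = 1.63 mm/h.

φ ≈ 1.63 mm/h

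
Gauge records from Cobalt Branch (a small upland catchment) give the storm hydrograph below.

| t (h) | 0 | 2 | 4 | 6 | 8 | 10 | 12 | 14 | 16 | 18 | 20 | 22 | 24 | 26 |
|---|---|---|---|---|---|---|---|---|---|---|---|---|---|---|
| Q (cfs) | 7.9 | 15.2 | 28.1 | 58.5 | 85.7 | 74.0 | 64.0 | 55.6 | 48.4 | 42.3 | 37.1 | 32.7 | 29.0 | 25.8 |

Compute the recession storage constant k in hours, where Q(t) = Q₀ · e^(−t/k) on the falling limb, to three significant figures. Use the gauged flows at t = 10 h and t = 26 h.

k ≈ 15.2 h

On the falling limb, Q drops from 74.0 to 25.8 cfs between t = 10 h and t = 26 h (Δt = 16 h).
k = −Δt / ln(Q₂/Q₁) = −16 / ln(25.8/74.0) = 15.2 h.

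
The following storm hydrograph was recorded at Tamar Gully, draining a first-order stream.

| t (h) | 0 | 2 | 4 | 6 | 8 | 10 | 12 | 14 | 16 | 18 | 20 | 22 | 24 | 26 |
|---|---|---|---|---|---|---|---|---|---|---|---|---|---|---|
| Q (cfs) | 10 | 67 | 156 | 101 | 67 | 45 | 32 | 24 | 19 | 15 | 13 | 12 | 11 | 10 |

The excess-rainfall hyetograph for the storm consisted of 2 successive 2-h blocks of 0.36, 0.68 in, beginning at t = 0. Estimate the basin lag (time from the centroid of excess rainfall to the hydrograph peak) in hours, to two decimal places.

t_L ≈ 1.69 h

Centroid of excess rainfall: t_c = Σ P_i·t̄_i / ΣP_i = 2.3077 h (block centres at 1, 3 h).
Hydrograph peak occurs at t = 4 h, so basin lag t_L = 4 − 2.3077 = 1.69 h.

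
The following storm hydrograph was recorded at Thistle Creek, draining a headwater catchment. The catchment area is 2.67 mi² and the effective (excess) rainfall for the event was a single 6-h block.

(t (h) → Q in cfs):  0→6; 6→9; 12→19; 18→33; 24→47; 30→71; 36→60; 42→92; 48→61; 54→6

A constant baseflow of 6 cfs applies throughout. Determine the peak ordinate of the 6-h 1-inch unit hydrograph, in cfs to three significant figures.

U_p ≈ 71.8 cfs

Direct runoff: 0.0, 3.0, 13.0, 27.0, 41.0, 65.0, 54.0, 86.0, 55.0, 0.0 cfs; ΣQ_DR = 344.0 cfs, peak = 86.0 cfs.
Runoff depth d = ΣQ_DR·Δt / A = 344.0 × 21600 / (2.67 mi²) = 1.198 in.
The 1-inch UH is the DRH scaled by (1 in)/d, so U_p = 86.0 × 1/1.198 = 71.8 cfs.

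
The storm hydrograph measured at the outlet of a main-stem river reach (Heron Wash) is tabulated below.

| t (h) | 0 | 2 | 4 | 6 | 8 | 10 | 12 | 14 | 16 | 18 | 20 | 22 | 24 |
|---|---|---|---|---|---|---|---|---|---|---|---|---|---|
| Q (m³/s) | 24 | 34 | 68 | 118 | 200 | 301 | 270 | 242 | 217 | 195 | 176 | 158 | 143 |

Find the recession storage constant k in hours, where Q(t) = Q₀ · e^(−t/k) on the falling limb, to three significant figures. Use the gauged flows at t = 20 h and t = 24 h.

On the falling limb, Q drops from 176 to 143 m³/s between t = 20 h and t = 24 h (Δt = 4 h).
k = −Δt / ln(Q₂/Q₁) = −4 / ln(143/176) = 19.3 h.

k ≈ 19.3 h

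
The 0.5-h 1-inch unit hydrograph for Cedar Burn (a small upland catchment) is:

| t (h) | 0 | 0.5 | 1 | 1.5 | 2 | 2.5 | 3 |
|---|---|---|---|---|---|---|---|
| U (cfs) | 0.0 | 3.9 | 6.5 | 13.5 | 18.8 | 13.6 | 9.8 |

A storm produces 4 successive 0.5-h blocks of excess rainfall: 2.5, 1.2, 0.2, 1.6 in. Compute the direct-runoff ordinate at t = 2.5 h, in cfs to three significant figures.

By discrete convolution, Q_j = Σ (P_i / 1 in) · U_{j−i}.
At t = 2.5 h (j=5): Q = (2.5/1)·13.6 + (1.2/1)·18.8 + (0.2/1)·13.5 + (1.6/1)·6.5 = 69.7 cfs.

Q ≈ 69.7 cfs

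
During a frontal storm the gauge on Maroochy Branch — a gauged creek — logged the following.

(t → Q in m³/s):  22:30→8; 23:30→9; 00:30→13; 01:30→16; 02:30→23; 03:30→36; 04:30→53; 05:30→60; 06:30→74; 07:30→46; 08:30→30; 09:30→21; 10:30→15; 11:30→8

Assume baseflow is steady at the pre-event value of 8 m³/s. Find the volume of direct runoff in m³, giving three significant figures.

Direct-runoff ordinates (Q − Q_b): 0.0, 1.0, 5.0, 8.0, 15.0, 28.0, 45.0, 52.0, 66.0, 38.0, 22.0, 13.0, 7.0, 0.0 m³/s.
ΣQ_DR = 300.0 m³/s.
With Δt = 1 h = 3600 s, V = ΣQ_DR · Δt = 300.0 × 3600 = 1.08 × 10^6 m³.

V ≈ 1.08 × 10^6 m³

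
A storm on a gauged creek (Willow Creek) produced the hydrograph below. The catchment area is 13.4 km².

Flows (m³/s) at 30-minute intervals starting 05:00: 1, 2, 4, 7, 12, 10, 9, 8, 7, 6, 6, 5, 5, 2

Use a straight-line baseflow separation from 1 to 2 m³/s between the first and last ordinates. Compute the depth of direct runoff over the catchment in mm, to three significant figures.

Direct runoff: 0.00, 0.92, 2.85, 5.77, 10.69, 8.62, 7.54, 6.46, 5.38, 4.31, 4.23, 3.15, 3.08, 0.00 m³/s; ΣQ_DR = 63.00 m³/s.
V = ΣQ_DR · Δt = 63.00 × 1800 s = 1.134 × 10^5 m³.
Over A = 13.4 km², depth = V / A = 8.46 mm.

d ≈ 8.46 mm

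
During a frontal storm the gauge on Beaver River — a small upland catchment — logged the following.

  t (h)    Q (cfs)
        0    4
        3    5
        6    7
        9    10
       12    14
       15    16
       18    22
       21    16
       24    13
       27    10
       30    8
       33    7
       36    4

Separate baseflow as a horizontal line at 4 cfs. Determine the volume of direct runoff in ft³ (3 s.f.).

V ≈ 9.07 × 10^5 ft³

Direct-runoff ordinates (Q − Q_b): 0.0, 1.0, 3.0, 6.0, 10.0, 12.0, 18.0, 12.0, 9.0, 6.0, 4.0, 3.0, 0.0 cfs.
ΣQ_DR = 84.00 cfs.
With Δt = 3 h = 10800 s, V = ΣQ_DR · Δt = 84.00 × 10800 = 9.07 × 10^5 ft³.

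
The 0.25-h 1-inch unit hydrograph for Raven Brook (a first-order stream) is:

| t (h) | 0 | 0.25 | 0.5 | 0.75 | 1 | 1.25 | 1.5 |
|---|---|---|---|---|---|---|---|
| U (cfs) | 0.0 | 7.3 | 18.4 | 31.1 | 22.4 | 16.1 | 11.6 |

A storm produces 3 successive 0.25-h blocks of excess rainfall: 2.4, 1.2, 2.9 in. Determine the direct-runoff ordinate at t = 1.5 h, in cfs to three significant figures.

Q ≈ 112 cfs

By discrete convolution, Q_j = Σ (P_i / 1 in) · U_{j−i}.
At t = 1.5 h (j=6): Q = (2.4/1)·11.6 + (1.2/1)·16.1 + (2.9/1)·22.4 = 112 cfs.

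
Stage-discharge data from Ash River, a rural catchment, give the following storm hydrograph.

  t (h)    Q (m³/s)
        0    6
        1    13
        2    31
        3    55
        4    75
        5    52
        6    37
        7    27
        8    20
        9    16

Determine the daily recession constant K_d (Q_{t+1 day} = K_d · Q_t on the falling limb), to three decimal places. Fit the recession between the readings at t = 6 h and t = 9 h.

K_d ≈ 0.001

Between t = 6 h and t = 9 h the flow falls from 37 to 16 m³/s over 3×1 h = 3 h.
Per-interval ratio K = (16/37)^(1/3) = 0.7562; K_d = K^(24/1) = 0.001.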